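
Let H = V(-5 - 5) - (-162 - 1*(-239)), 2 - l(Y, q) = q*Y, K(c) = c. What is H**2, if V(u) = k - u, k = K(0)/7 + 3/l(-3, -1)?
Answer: 4900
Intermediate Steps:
l(Y, q) = 2 - Y*q (l(Y, q) = 2 - q*Y = 2 - Y*q)
k = -3 (k = 0/7 + 3/(2 - 1*(-3)*(-1)) = 0*(1/7) + 3/(2 - 3) = 0 + 3/(-1) = 0 + 3*(-1) = 0 - 3 = -3)
V(u) = -3 - u
H = -70 (H = (-3 - (-5 - 5)) - (-162 - 1*(-239)) = (-3 - 1*(-10)) - (-162 + 239) = (-3 + 10) - 1*77 = 7 - 77 = -70)
H**2 = (-70)**2 = 4900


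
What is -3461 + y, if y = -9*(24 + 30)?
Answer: -3947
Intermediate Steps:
y = -486 (y = -9*54 = -486)
-3461 + y = -3461 - 486 = -3947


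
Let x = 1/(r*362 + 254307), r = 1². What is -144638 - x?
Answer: -36834814823/254669 ≈ -1.4464e+5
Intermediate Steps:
r = 1
x = 1/254669 (x = 1/(1*362 + 254307) = 1/(362 + 254307) = 1/254669 ≈ 3.9267e-6)
-144638 - x = -144638 - 1*1/254669 = -144638 - 1/254669 = -36834814823/254669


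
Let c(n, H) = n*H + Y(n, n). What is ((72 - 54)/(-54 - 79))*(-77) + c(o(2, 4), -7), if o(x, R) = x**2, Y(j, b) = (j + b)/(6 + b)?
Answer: -1594/95 ≈ -16.779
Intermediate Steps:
Y(j, b) = (b + j)/(6 + b)
c(n, H) = H*n + 2*n/(6 + n) (c(n, H) = n*H + (n + n)/(6 + n) = H*n + (2*n)/(6 + n) = H*n + 2*n/(6 + n))
((72 - 54)/(-54 - 79))*(-77) + c(o(2, 4), -7) = ((72 - 54)/(-54 - 79))*(-77) + 2**2*(2 - 7*(6 + 2**2))/(6 + 2**2) = (18/(-133))*(-77) + 4*(2 - 7*(6 + 4))/(6 + 4) = (18*(-1/133))*(-77) + 4*(2 - 7*10)/10 = -18/133*(-77) + 4*(1/10)*(2 - 70) = 198/19 + 4*(1/10)*(-68) = 198/19 - 136/5 = -1594/95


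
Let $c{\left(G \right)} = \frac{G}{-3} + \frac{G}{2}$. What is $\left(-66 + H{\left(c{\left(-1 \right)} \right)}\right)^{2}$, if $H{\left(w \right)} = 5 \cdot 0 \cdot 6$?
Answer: $4356$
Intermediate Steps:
$c{\left(G \right)} = \frac{G}{6}$ ($c{\left(G \right)} = G \left(- \frac{1}{3}\right) + G \frac{1}{2} = - \frac{G}{3} + \frac{G}{2} = \frac{G}{6}$)
$H{\left(w \right)} = 0$ ($H{\left(w \right)} = 0 \cdot 6 = 0$)
$\left(-66 + H{\left(c{\left(-1 \right)} \right)}\right)^{2} = \left(-66 + 0\right)^{2} = \left(-66\right)^{2} = 4356$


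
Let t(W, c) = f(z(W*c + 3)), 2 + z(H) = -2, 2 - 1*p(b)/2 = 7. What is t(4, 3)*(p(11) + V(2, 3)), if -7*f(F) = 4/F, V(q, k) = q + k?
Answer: -5/7 ≈ -0.71429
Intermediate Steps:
p(b) = -10 (p(b) = 4 - 2*7 = 4 - 14 = -10)
V(q, k) = k + q
z(H) = -4 (z(H) = -2 - 2 = -4)
f(F) = -4/(7*F)
t(W, c) = 1/7 (t(W, c) = -4/7/(-4) = -4/7*(-1/4) = 1/7)
t(4, 3)*(p(11) + V(2, 3)) = (-10 + (3 + 2))/7 = (-10 + 5)/7 = (1/7)*(-5) = -5/7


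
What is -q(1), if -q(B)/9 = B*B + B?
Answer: 18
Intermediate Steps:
q(B) = -9*B - 9*B**2 (q(B) = -9*(B*B + B) = -9*(B**2 + B) = -9*(B + B**2) = -9*B - 9*B**2)
-q(1) = -(-9)*(1 + 1) = -(-9)*2 = -1*(-18) = 18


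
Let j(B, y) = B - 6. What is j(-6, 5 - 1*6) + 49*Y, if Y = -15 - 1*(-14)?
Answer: -61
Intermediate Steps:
j(B, y) = -6 + B
Y = -1 (Y = -15 + 14 = -1)
j(-6, 5 - 1*6) + 49*Y = (-6 - 6) + 49*(-1) = -12 - 49 = -61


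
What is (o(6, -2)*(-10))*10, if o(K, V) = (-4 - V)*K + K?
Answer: 600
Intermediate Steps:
o(K, V) = K + K*(-4 - V) (o(K, V) = K*(-4 - V) + K = K + K*(-4 - V))
(o(6, -2)*(-10))*10 = (-1*6*(3 - 2)*(-10))*10 = (-1*6*1*(-10))*10 = -6*(-10)*10 = 60*10 = 600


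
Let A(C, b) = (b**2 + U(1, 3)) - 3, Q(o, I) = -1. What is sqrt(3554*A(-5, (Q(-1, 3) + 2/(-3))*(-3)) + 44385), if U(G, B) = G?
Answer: sqrt(126127) ≈ 355.14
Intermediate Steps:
A(C, b) = -2 + b**2 (A(C, b) = (b**2 + 1) - 3 = (1 + b**2) - 3 = -2 + b**2)
sqrt(3554*A(-5, (Q(-1, 3) + 2/(-3))*(-3)) + 44385) = sqrt(3554*(-2 + ((-1 + 2/(-3))*(-3))**2) + 44385) = sqrt(3554*(-2 + ((-1 + 2*(-1/3))*(-3))**2) + 44385) = sqrt(3554*(-2 + ((-1 - 2/3)*(-3))**2) + 44385) = sqrt(3554*(-2 + (-5/3*(-3))**2) + 44385) = sqrt(3554*(-2 + 5**2) + 44385) = sqrt(3554*(-2 + 25) + 44385) = sqrt(3554*23 + 44385) = sqrt(81742 + 44385) = sqrt(126127)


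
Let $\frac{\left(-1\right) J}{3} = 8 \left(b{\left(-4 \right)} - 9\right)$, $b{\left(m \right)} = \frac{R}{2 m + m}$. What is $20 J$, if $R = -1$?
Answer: $4280$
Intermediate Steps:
$b{\left(m \right)} = - \frac{1}{3 m}$ ($b{\left(m \right)} = - \frac{1}{2 m + m} = - \frac{1}{3 m}$)
$J = 214$ ($J = - 3 \cdot 8 \left(- \frac{1}{3 \left(-4\right)} - 9\right) = - 3 \cdot 8 \left(\left(- \frac{1}{3}\right) \left(- \frac{1}{4}\right) - 9\right) = - 3 \cdot 8 \left(\frac{1}{12} - 9\right) = - 3 \cdot 8 \left(- \frac{107}{12}\right) = \left(-3\right) \left(- \frac{214}{3}\right) = 214$)
$20 J = 20 \cdot 214 = 4280$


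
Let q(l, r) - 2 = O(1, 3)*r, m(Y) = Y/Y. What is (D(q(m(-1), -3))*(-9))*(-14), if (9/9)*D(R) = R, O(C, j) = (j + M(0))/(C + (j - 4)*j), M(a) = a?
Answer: 819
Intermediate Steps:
m(Y) = 1
O(C, j) = j/(C + j*(-4 + j)) (O(C, j) = (j + 0)/(C + (j - 4)*j) = j/(C + (-4 + j)*j) = j/(C + j*(-4 + j)))
q(l, r) = 2 - 3*r/2 (q(l, r) = 2 + (3/(1 + 3² - 4*3))*r = 2 + (3/(1 + 9 - 12))*r = 2 + (3/(-2))*r = 2 + (3*(-½))*r = 2 - 3*r/2)
D(R) = R
(D(q(m(-1), -3))*(-9))*(-14) = ((2 - 3/2*(-3))*(-9))*(-14) = ((2 + 9/2)*(-9))*(-14) = ((13/2)*(-9))*(-14) = -117/2*(-14) = 819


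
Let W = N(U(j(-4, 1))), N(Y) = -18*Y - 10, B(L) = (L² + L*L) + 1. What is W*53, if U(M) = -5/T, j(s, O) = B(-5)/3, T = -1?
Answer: -5300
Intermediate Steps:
B(L) = 1 + 2*L² (B(L) = (L² + L²) + 1 = 2*L² + 1 = 1 + 2*L²)
j(s, O) = 17 (j(s, O) = (1 + 2*(-5)²)/3 = (1 + 2*25)*(⅓) = (1 + 50)*(⅓) = 51*(⅓) = 17)
U(M) = 5 (U(M) = -5/(-1) = -5*(-1) = 5)
N(Y) = -10 - 18*Y
W = -100 (W = -10 - 18*5 = -10 - 90 = -100)
W*53 = -100*53 = -5300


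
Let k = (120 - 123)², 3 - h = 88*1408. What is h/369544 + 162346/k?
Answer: 59992875115/3325896 ≈ 18038.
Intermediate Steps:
h = -123901 (h = 3 - 88*1408 = 3 - 1*123904 = 3 - 123904 = -123901)
k = 9 (k = (-3)² = 9)
h/369544 + 162346/k = -123901/369544 + 162346/9 = 59992875115/3325896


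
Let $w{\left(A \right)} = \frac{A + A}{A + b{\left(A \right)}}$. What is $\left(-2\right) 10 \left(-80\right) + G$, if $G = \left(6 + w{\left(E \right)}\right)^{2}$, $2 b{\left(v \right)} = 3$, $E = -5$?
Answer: $\frac{82244}{49} \approx 1678.4$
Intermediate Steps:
$b{\left(v \right)} = \frac{3}{2}$ ($b{\left(v \right)} = \frac{1}{2} \cdot 3 = \frac{3}{2}$)
$w{\left(A \right)} = \frac{2 A}{\frac{3}{2} + A}$ ($w{\left(A \right)} = \frac{A + A}{A + \frac{3}{2}} = \frac{2 A}{\frac{3}{2} + A}$)
$G = \frac{3844}{49}$ ($G = \left(6 + 4 \left(-5\right) \frac{1}{3 + 2 \left(-5\right)}\right)^{2} = \left(6 + 4 \left(-5\right) \frac{1}{3 - 10}\right)^{2} = \left(6 + 4 \left(-5\right) \frac{1}{-7}\right)^{2} = \left(6 + 4 \left(-5\right) \left(- \frac{1}{7}\right)\right)^{2} = \left(6 + \frac{20}{7}\right)^{2} = \left(\frac{62}{7}\right)^{2} = \frac{3844}{49} \approx 78.449$)
$\left(-2\right) 10 \left(-80\right) + G = \left(-2\right) 10 \left(-80\right) + \frac{3844}{49} = \left(-20\right) \left(-80\right) + \frac{3844}{49} = 1600 + \frac{3844}{49} = \frac{82244}{49}$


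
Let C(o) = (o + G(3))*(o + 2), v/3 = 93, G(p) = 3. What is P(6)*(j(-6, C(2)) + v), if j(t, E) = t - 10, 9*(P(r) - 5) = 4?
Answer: 12887/9 ≈ 1431.9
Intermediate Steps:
P(r) = 49/9 (P(r) = 5 + (⅑)*4 = 5 + 4/9 = 49/9)
v = 279 (v = 3*93 = 279)
C(o) = (2 + o)*(3 + o) (C(o) = (o + 3)*(o + 2) = (3 + o)*(2 + o) = (2 + o)*(3 + o))
j(t, E) = -10 + t
P(6)*(j(-6, C(2)) + v) = 49*((-10 - 6) + 279)/9 = 49*(-16 + 279)/9 = (49/9)*263 = 12887/9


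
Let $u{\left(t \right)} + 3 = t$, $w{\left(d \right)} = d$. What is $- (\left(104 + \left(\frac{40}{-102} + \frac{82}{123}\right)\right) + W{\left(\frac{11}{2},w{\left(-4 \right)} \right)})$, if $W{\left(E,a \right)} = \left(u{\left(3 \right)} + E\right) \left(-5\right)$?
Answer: $- \frac{7831}{102} \approx -76.775$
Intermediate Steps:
$u{\left(t \right)} = -3 + t$
$W{\left(E,a \right)} = - 5 E$ ($W{\left(E,a \right)} = \left(\left(-3 + 3\right) + E\right) \left(-5\right) = \left(0 + E\right) \left(-5\right) = E \left(-5\right) = - 5 E$)
$- (\left(104 + \left(\frac{40}{-102} + \frac{82}{123}\right)\right) + W{\left(\frac{11}{2},w{\left(-4 \right)} \right)}) = - (\left(104 + \left(\frac{40}{-102} + \frac{82}{123}\right)\right) - 5 \cdot \frac{11}{2}) = - (\left(104 + \left(40 \left(- \frac{1}{102}\right) + 82 \cdot \frac{1}{123}\right)\right) - 5 \cdot 11 \cdot \frac{1}{2}) = - (\left(104 + \left(- \frac{20}{51} + \frac{2}{3}\right)\right) - \frac{55}{2}) = - (\left(104 + \frac{14}{51}\right) - \frac{55}{2}) = - (\frac{5318}{51} - \frac{55}{2}) = \left(-1\right) \frac{7831}{102} = - \frac{7831}{102}$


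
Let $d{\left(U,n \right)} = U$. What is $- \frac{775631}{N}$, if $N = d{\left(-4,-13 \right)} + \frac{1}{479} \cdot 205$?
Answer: $\frac{371527249}{1711} \approx 2.1714 \cdot 10^{5}$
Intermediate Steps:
$N = - \frac{1711}{479}$ ($N = -4 + \frac{1}{479} \cdot 205 = -4 + \frac{205}{479} = - \frac{1711}{479} \approx -3.572$)
$- \frac{775631}{N} = - \frac{775631}{- \frac{1711}{479}} = \left(-775631\right) \left(- \frac{479}{1711}\right) = \frac{371527249}{1711}$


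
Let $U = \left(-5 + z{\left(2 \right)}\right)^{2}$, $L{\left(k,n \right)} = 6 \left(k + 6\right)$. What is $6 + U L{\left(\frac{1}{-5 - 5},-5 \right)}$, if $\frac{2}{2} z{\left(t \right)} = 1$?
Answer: $\frac{2862}{5} \approx 572.4$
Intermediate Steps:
$z{\left(t \right)} = 1$
$L{\left(k,n \right)} = 36 + 6 k$ ($L{\left(k,n \right)} = 6 \left(6 + k\right) = 36 + 6 k$)
$U = 16$ ($U = \left(-5 + 1\right)^{2} = \left(-4\right)^{2} = 16$)
$6 + U L{\left(\frac{1}{-5 - 5},-5 \right)} = 6 + 16 \left(36 + \frac{6}{-5 - 5}\right) = 6 + 16 \left(36 + \frac{6}{-10}\right) = 6 + 16 \left(36 + 6 \left(- \frac{1}{10}\right)\right) = 6 + 16 \left(36 - \frac{3}{5}\right) = 6 + 16 \cdot \frac{177}{5} = 6 + \frac{2832}{5} = \frac{2862}{5}$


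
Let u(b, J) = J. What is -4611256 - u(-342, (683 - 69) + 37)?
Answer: -4611907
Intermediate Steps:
-4611256 - u(-342, (683 - 69) + 37) = -4611256 - ((683 - 69) + 37) = -4611256 - (614 + 37) = -4611256 - 1*651 = -4611256 - 651 = -4611907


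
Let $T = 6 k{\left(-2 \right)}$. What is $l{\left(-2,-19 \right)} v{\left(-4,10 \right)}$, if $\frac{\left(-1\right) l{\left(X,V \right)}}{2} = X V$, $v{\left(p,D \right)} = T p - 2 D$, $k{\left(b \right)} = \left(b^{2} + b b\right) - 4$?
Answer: $8816$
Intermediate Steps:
$k{\left(b \right)} = -4 + 2 b^{2}$ ($k{\left(b \right)} = \left(b^{2} + b^{2}\right) - 4 = 2 b^{2} - 4 = -4 + 2 b^{2}$)
$T = 24$ ($T = 6 \left(-4 + 2 \left(-2\right)^{2}\right) = 6 \left(-4 + 2 \cdot 4\right) = 6 \left(-4 + 8\right) = 6 \cdot 4 = 24$)
$v{\left(p,D \right)} = - 2 D + 24 p$ ($v{\left(p,D \right)} = 24 p - 2 D = - 2 D + 24 p$)
$l{\left(X,V \right)} = - 2 V X$ ($l{\left(X,V \right)} = - 2 X V = - 2 V X$)
$l{\left(-2,-19 \right)} v{\left(-4,10 \right)} = \left(-2\right) \left(-19\right) \left(-2\right) \left(\left(-2\right) 10 + 24 \left(-4\right)\right) = - 76 \left(-20 - 96\right) = \left(-76\right) \left(-116\right) = 8816$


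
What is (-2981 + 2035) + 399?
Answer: -547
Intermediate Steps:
(-2981 + 2035) + 399 = -946 + 399 = -547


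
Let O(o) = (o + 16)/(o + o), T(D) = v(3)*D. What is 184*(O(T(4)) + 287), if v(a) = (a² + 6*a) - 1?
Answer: 687884/13 ≈ 52914.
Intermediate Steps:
v(a) = -1 + a² + 6*a
T(D) = 26*D (T(D) = (-1 + 3² + 6*3)*D = (-1 + 9 + 18)*D = 26*D)
O(o) = (16 + o)/(2*o) (O(o) = (16 + o)/((2*o)) = (16 + o)*(1/(2*o)) = (16 + o)/(2*o))
184*(O(T(4)) + 287) = 184*((16 + 26*4)/(2*((26*4))) + 287) = 184*((½)*(16 + 104)/104 + 287) = 184*((½)*(1/104)*120 + 287) = 184*(15/26 + 287) = 184*(7477/26) = 687884/13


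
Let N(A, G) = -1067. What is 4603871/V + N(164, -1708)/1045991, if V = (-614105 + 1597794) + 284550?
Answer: 4814254420148/1326566579849 ≈ 3.6291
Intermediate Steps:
V = 1268239 (V = 983689 + 284550 = 1268239)
4603871/V + N(164, -1708)/1045991 = 4603871/1268239 - 1067/1045991 = 4814254420148/1326566579849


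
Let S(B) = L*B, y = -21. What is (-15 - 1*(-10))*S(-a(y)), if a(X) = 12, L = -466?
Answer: -27960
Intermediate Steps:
S(B) = -466*B
(-15 - 1*(-10))*S(-a(y)) = (-15 - 1*(-10))*(-(-466)*12) = (-15 + 10)*(-466*(-12)) = -5*5592 = -27960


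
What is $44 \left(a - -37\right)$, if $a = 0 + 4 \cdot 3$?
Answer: $2156$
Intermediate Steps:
$a = 12$ ($a = 0 + 12 = 12$)
$44 \left(a - -37\right) = 44 \left(12 - -37\right) = 44 \left(12 + 37\right) = 44 \cdot 49 = 2156$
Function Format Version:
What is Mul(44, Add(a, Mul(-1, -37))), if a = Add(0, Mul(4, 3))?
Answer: 2156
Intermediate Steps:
a = 12 (a = Add(0, 12) = 12)
Mul(44, Add(a, Mul(-1, -37))) = Mul(44, Add(12, Mul(-1, -37))) = Mul(44, Add(12, 37)) = Mul(44, 49) = 2156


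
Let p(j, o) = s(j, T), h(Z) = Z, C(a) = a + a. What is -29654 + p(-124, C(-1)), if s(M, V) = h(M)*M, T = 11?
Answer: -14278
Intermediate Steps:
C(a) = 2*a
s(M, V) = M² (s(M, V) = M*M = M²)
p(j, o) = j²
-29654 + p(-124, C(-1)) = -29654 + (-124)² = -29654 + 15376 = -14278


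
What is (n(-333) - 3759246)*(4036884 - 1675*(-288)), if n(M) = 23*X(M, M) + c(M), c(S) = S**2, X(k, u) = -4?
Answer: -16488377190516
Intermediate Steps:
n(M) = -92 + M**2 (n(M) = 23*(-4) + M**2 = -92 + M**2)
(n(-333) - 3759246)*(4036884 - 1675*(-288)) = ((-92 + (-333)**2) - 3759246)*(4036884 - 1675*(-288)) = ((-92 + 110889) - 3759246)*(4036884 + 482400) = (110797 - 3759246)*4519284 = -3648449*4519284 = -16488377190516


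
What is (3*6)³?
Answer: 5832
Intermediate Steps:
(3*6)³ = 18³ = 5832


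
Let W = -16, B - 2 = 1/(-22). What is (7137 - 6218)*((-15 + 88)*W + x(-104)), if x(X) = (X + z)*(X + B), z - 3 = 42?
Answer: 98111521/22 ≈ 4.4596e+6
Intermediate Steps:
z = 45 (z = 3 + 42 = 45)
B = 43/22 (B = 2 + 1/(-22) = 2 - 1/22 = 43/22 ≈ 1.9545)
x(X) = (45 + X)*(43/22 + X) (x(X) = (X + 45)*(X + 43/22) = (45 + X)*(43/22 + X))
(7137 - 6218)*((-15 + 88)*W + x(-104)) = (7137 - 6218)*((-15 + 88)*(-16) + (1935/22 + (-104)**2 + (1033/22)*(-104))) = 919*(73*(-16) + (1935/22 + 10816 - 53716/11)) = 919*(-1168 + 132455/22) = 919*(106759/22) = 98111521/22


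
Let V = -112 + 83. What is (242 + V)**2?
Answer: 45369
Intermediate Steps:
V = -29
(242 + V)**2 = (242 - 29)**2 = 213**2 = 45369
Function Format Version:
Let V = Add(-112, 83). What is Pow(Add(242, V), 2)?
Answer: 45369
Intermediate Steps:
V = -29
Pow(Add(242, V), 2) = Pow(Add(242, -29), 2) = Pow(213, 2) = 45369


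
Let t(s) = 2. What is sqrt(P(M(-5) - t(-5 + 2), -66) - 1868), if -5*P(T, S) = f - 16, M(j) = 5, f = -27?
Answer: 3*I*sqrt(5165)/5 ≈ 43.121*I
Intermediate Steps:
P(T, S) = 43/5 (P(T, S) = -(-27 - 16)/5 = -1/5*(-43) = 43/5)
sqrt(P(M(-5) - t(-5 + 2), -66) - 1868) = sqrt(43/5 - 1868) = sqrt(-9297/5) = 3*I*sqrt(5165)/5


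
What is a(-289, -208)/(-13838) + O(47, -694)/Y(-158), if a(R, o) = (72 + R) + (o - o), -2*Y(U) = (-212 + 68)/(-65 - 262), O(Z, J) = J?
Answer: 261698639/83028 ≈ 3151.9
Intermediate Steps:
Y(U) = -24/109 (Y(U) = -(-212 + 68)/(2*(-65 - 262)) = -(-72)/(-327) = -(-72)*(-1)/327 = -1/2*48/109 = -24/109)
a(R, o) = 72 + R (a(R, o) = (72 + R) + 0 = 72 + R)
a(-289, -208)/(-13838) + O(47, -694)/Y(-158) = (72 - 289)/(-13838) - 694/(-24/109) = -217*(-1/13838) - 694*(-109/24) = 217/13838 + 37823/12 = 261698639/83028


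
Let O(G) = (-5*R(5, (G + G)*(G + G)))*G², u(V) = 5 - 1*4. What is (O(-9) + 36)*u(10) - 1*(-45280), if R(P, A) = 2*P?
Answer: 41266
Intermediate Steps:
u(V) = 1 (u(V) = 5 - 4 = 1)
O(G) = -50*G² (O(G) = (-10*5)*G² = (-5*10)*G² = -50*G²)
(O(-9) + 36)*u(10) - 1*(-45280) = (-50*(-9)² + 36)*1 - 1*(-45280) = (-50*81 + 36)*1 + 45280 = (-4050 + 36)*1 + 45280 = -4014*1 + 45280 = -4014 + 45280 = 41266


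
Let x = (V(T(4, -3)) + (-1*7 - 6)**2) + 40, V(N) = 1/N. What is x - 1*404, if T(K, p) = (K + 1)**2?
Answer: -4874/25 ≈ -194.96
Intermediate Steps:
T(K, p) = (1 + K)**2
x = 5226/25 (x = (1/((1 + 4)**2) + (-1*7 - 6)**2) + 40 = (1/(5**2) + (-7 - 6)**2) + 40 = (1/25 + (-13)**2) + 40 = (1/25 + 169) + 40 = 4226/25 + 40 = 5226/25 ≈ 209.04)
x - 1*404 = 5226/25 - 1*404 = 5226/25 - 404 = -4874/25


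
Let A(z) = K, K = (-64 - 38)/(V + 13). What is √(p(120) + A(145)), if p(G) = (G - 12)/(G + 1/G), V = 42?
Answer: I*√598874369610/792055 ≈ 0.97704*I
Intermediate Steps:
K = -102/55 (K = (-64 - 38)/(42 + 13) = -102/55 ≈ -1.8545)
p(G) = (-12 + G)/(G + 1/G)
A(z) = -102/55
√(p(120) + A(145)) = √(120*(-12 + 120)/(1 + 120²) - 102/55) = √(120*108/(1 + 14400) - 102/55) = √(120*108/14401 - 102/55) = √(120*(1/14401)*108 - 102/55) = √(12960/14401 - 102/55) = √(-756102/792055) = I*√598874369610/792055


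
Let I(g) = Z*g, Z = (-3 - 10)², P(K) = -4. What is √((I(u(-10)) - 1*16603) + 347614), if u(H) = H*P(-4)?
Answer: √337771 ≈ 581.18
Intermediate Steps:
Z = 169 (Z = (-13)² = 169)
u(H) = -4*H (u(H) = H*(-4) = -4*H)
I(g) = 169*g
√((I(u(-10)) - 1*16603) + 347614) = √((169*(-4*(-10)) - 1*16603) + 347614) = √((169*40 - 16603) + 347614) = √((6760 - 16603) + 347614) = √(-9843 + 347614) = √337771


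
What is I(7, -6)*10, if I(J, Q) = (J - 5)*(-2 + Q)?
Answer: -160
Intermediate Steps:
I(J, Q) = (-5 + J)*(-2 + Q)
I(7, -6)*10 = (10 - 5*(-6) - 2*7 + 7*(-6))*10 = (10 + 30 - 14 - 42)*10 = -16*10 = -160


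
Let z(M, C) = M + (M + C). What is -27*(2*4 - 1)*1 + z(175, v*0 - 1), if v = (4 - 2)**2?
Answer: 160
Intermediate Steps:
v = 4 (v = 2**2 = 4)
z(M, C) = C + 2*M (z(M, C) = M + (C + M) = C + 2*M)
-27*(2*4 - 1)*1 + z(175, v*0 - 1) = -27*(2*4 - 1)*1 + ((4*0 - 1) + 2*175) = -27*(8 - 1)*1 + ((0 - 1) + 350) = -27*7*1 + (-1 + 350) = -189*1 + 349 = -189 + 349 = 160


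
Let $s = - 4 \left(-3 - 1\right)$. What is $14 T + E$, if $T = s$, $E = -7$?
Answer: $217$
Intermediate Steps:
$s = 16$ ($s = \left(-4\right) \left(-4\right) = 16$)
$T = 16$
$14 T + E = 14 \cdot 16 - 7 = 224 - 7 = 217$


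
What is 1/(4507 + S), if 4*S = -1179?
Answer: 4/16849 ≈ 0.00023740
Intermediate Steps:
S = -1179/4 (S = (¼)*(-1179) = -1179/4 ≈ -294.75)
1/(4507 + S) = 1/(4507 - 1179/4) = 1/(16849/4) = 4/16849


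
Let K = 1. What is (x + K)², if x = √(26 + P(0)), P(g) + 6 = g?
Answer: 21 + 4*√5 ≈ 29.944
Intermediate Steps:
P(g) = -6 + g
x = 2*√5 (x = √(26 + (-6 + 0)) = √(26 - 6) = √20 = 2*√5 ≈ 4.4721)
(x + K)² = (2*√5 + 1)² = (1 + 2*√5)²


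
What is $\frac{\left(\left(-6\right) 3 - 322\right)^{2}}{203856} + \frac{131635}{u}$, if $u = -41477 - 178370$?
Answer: $- \frac{88766960}{2801070627} \approx -0.03169$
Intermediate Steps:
$u = -219847$
$\frac{\left(\left(-6\right) 3 - 322\right)^{2}}{203856} + \frac{131635}{u} = \frac{\left(\left(-6\right) 3 - 322\right)^{2}}{203856} + \frac{131635}{-219847} = \left(-18 - 322\right)^{2} \cdot \frac{1}{203856} + 131635 \left(- \frac{1}{219847}\right) = \left(-340\right)^{2} \cdot \frac{1}{203856} - \frac{131635}{219847} = 115600 \cdot \frac{1}{203856} - \frac{131635}{219847} = \frac{7225}{12741} - \frac{131635}{219847} = - \frac{88766960}{2801070627}$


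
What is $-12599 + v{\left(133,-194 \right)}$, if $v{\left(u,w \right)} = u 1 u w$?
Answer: $-3444265$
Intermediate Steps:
$v{\left(u,w \right)} = w u^{2}$ ($v{\left(u,w \right)} = u u w = u^{2} w = w u^{2}$)
$-12599 + v{\left(133,-194 \right)} = -12599 - 194 \cdot 133^{2} = -12599 - 3431666 = -3444265$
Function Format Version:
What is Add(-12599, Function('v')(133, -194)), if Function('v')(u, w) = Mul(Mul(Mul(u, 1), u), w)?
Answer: -3444265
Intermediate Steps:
Function('v')(u, w) = Mul(w, Pow(u, 2)) (Function('v')(u, w) = Mul(Mul(u, u), w) = Mul(Pow(u, 2), w) = Mul(w, Pow(u, 2)))
Add(-12599, Function('v')(133, -194)) = Add(-12599, Mul(-194, Pow(133, 2))) = Add(-12599, Mul(-194, 17689)) = Add(-12599, -3431666) = -3444265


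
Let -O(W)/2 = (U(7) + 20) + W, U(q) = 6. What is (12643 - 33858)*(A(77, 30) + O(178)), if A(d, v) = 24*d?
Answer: -30549600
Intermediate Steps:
O(W) = -52 - 2*W (O(W) = -2*((6 + 20) + W) = -2*(26 + W) = -52 - 2*W)
(12643 - 33858)*(A(77, 30) + O(178)) = (12643 - 33858)*(24*77 + (-52 - 2*178)) = -21215*(1848 + (-52 - 356)) = -21215*(1848 - 408) = -21215*1440 = -30549600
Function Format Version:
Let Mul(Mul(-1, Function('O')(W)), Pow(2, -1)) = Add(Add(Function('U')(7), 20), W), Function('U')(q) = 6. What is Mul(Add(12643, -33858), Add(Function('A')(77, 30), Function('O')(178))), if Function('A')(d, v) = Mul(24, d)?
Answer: -30549600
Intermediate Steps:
Function('O')(W) = Add(-52, Mul(-2, W)) (Function('O')(W) = Mul(-2, Add(Add(6, 20), W)) = Mul(-2, Add(26, W)) = Add(-52, Mul(-2, W)))
Mul(Add(12643, -33858), Add(Function('A')(77, 30), Function('O')(178))) = Mul(Add(12643, -33858), Add(Mul(24, 77), Add(-52, Mul(-2, 178)))) = Mul(-21215, Add(1848, Add(-52, -356))) = Mul(-21215, Add(1848, -408)) = Mul(-21215, 1440) = -30549600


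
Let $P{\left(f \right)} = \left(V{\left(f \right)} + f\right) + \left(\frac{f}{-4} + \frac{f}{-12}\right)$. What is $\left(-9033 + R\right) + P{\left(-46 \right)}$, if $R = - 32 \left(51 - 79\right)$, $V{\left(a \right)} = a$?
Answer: $- \frac{24641}{3} \approx -8213.7$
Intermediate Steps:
$P{\left(f \right)} = \frac{5 f}{3}$ ($P{\left(f \right)} = \left(f + f\right) + \left(\frac{f}{-4} + \frac{f}{-12}\right) = 2 f + \left(f \left(- \frac{1}{4}\right) + f \left(- \frac{1}{12}\right)\right) = 2 f - \frac{f}{3} = \frac{5 f}{3}$)
$R = 896$ ($R = \left(-32\right) \left(-28\right) = 896$)
$\left(-9033 + R\right) + P{\left(-46 \right)} = \left(-9033 + 896\right) + \frac{5}{3} \left(-46\right) = -8137 - \frac{230}{3} = - \frac{24641}{3}$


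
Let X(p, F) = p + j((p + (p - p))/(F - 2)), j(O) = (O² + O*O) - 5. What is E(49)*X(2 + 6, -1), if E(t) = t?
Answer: 7595/9 ≈ 843.89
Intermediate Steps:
j(O) = -5 + 2*O² (j(O) = (O² + O²) - 5 = 2*O² - 5 = -5 + 2*O²)
X(p, F) = -5 + p + 2*p²/(-2 + F)² (X(p, F) = p + (-5 + 2*((p + (p - p))/(F - 2))²) = p + (-5 + 2*((p + 0)/(-2 + F))²) = p + (-5 + 2*(p/(-2 + F))²) = p + (-5 + 2*(p²/(-2 + F)²)) = p + (-5 + 2*p²/(-2 + F)²) = -5 + p + 2*p²/(-2 + F)²)
E(49)*X(2 + 6, -1) = 49*(-5 + (2 + 6) + 2*(2 + 6)²/(-2 - 1)²) = 49*(-5 + 8 + 2*8²/(-3)²) = 49*(-5 + 8 + 2*64*(⅑)) = 49*(-5 + 8 + 128/9) = 49*(155/9) = 7595/9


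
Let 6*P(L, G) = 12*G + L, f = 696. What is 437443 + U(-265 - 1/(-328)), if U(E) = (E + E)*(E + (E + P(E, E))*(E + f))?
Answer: 6784585062877609/35287552 ≈ 1.9227e+8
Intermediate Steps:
P(L, G) = 2*G + L/6 (P(L, G) = (12*G + L)/6 = (L + 12*G)/6 = 2*G + L/6)
U(E) = 2*E*(E + 19*E*(696 + E)/6) (U(E) = (E + E)*(E + (E + (2*E + E/6))*(E + 696)) = (2*E)*(E + (E + 13*E/6)*(696 + E)) = (2*E)*(E + (19*E/6)*(696 + E)) = (2*E)*(E + 19*E*(696 + E)/6) = 2*E*(E + 19*E*(696 + E)/6))
437443 + U(-265 - 1/(-328)) = 437443 + (-265 - 1/(-328))**2*(13230 + 19*(-265 - 1/(-328)))/3 = 437443 + (-265 - 1*(-1/328))**2*(13230 + 19*(-265 - 1*(-1/328)))/3 = 437443 + (-265 + 1/328)**2*(13230 + 19*(-265 + 1/328))/3 = 437443 + (-86919/328)**2*(13230 + 19*(-86919/328))/3 = 437443 + (1/3)*(7554912561/107584)*(13230 - 1651461/328) = 437443 + (1/3)*(7554912561/107584)*(2687979/328) = 437443 + 6769148770268073/35287552 = 6784585062877609/35287552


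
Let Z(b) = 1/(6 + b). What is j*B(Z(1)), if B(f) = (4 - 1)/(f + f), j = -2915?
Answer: -61215/2 ≈ -30608.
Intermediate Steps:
B(f) = 3/(2*f) (B(f) = 3/((2*f)) = 3*(1/(2*f)) = 3/(2*f))
j*B(Z(1)) = -8745/(2*(1/(6 + 1))) = -8745/(2*(1/7)) = -8745/(2*⅐) = -8745*7/2 = -2915*21/2 = -61215/2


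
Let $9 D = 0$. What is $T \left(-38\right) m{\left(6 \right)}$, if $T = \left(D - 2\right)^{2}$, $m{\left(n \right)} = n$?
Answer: $-912$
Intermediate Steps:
$D = 0$ ($D = \frac{1}{9} \cdot 0 = 0$)
$T = 4$ ($T = \left(0 - 2\right)^{2} = \left(-2\right)^{2} = 4$)
$T \left(-38\right) m{\left(6 \right)} = 4 \left(-38\right) 6 = \left(-152\right) 6 = -912$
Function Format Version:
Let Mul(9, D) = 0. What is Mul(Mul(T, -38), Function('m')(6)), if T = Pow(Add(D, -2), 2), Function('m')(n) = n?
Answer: -912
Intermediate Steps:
D = 0 (D = Mul(Rational(1, 9), 0) = 0)
T = 4 (T = Pow(Add(0, -2), 2) = Pow(-2, 2) = 4)
Mul(Mul(T, -38), Function('m')(6)) = Mul(Mul(4, -38), 6) = Mul(-152, 6) = -912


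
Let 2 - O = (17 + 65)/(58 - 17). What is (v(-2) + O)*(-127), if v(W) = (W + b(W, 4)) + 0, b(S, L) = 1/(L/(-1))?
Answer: 1143/4 ≈ 285.75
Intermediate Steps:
O = 0 (O = 2 - (17 + 65)/(58 - 17) = 2 - 82/41 = 2 - 1*2 = 2 - 2 = 0)
b(S, L) = -1/L (b(S, L) = 1/(L*(-1)) = 1/(-L) = -1/L)
v(W) = -¼ + W (v(W) = (W - 1/4) + 0 = (W - 1*¼) + 0 = (W - ¼) + 0 = (-¼ + W) + 0 = -¼ + W)
(v(-2) + O)*(-127) = ((-¼ - 2) + 0)*(-127) = (-9/4 + 0)*(-127) = -9/4*(-127) = 1143/4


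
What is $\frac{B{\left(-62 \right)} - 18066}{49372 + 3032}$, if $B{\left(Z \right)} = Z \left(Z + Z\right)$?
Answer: $- \frac{5189}{26202} \approx -0.19804$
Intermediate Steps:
$B{\left(Z \right)} = 2 Z^{2}$ ($B{\left(Z \right)} = Z 2 Z = 2 Z^{2}$)
$\frac{B{\left(-62 \right)} - 18066}{49372 + 3032} = \frac{2 \left(-62\right)^{2} - 18066}{49372 + 3032} = \frac{2 \cdot 3844 - 18066}{52404} = \left(7688 - 18066\right) \frac{1}{52404} = \left(-10378\right) \frac{1}{52404} = - \frac{5189}{26202}$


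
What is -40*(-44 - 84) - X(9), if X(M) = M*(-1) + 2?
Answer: 5127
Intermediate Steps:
X(M) = 2 - M (X(M) = -M + 2 = 2 - M)
-40*(-44 - 84) - X(9) = -40*(-44 - 84) - (2 - 1*9) = -40*(-128) - (2 - 9) = 5120 - 1*(-7) = 5120 + 7 = 5127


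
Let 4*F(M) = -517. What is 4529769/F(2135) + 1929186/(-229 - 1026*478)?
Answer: -8891248862094/253669669 ≈ -35051.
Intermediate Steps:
F(M) = -517/4 (F(M) = (1/4)*(-517) = -517/4)
4529769/F(2135) + 1929186/(-229 - 1026*478) = 4529769/(-517/4) + 1929186/(-229 - 1026*478) = 4529769*(-4/517) + 1929186/(-229 - 490428) = -18119076/517 + 1929186/(-490657) = -18119076/517 + 1929186*(-1/490657) = -18119076/517 - 1929186/490657 = -8891248862094/253669669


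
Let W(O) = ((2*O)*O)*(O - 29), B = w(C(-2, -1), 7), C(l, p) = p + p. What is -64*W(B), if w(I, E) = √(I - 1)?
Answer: -11136 + 384*I*√3 ≈ -11136.0 + 665.11*I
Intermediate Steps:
C(l, p) = 2*p
w(I, E) = √(-1 + I)
B = I*√3 (B = √(-1 + 2*(-1)) = √(-1 - 2) = √(-3) = I*√3 ≈ 1.732*I)
W(O) = 2*O²*(-29 + O) (W(O) = (2*O²)*(-29 + O) = 2*O²*(-29 + O))
-64*W(B) = -128*(I*√3)²*(-29 + I*√3) = -128*(-3)*(-29 + I*√3) = -64*(174 - 6*I*√3) = -11136 + 384*I*√3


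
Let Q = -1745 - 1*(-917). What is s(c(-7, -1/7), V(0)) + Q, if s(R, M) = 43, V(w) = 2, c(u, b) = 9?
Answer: -785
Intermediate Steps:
Q = -828 (Q = -1745 + 917 = -828)
s(c(-7, -1/7), V(0)) + Q = 43 - 828 = -785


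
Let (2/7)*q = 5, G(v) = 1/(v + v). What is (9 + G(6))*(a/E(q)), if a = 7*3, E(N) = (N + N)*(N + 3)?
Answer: 109/410 ≈ 0.26585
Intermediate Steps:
G(v) = 1/(2*v)
q = 35/2 (q = (7/2)*5 = 35/2 ≈ 17.500)
E(N) = 2*N*(3 + N) (E(N) = (2*N)*(3 + N) = 2*N*(3 + N))
a = 21
(9 + G(6))*(a/E(q)) = (9 + (1/2)/6)*(21/((2*(35/2)*(3 + 35/2)))) = (9 + (1/2)*(1/6))*(21/((2*(35/2)*(41/2)))) = (9 + 1/12)*(21/(1435/2)) = 109*(21*(2/1435))/12 = (109/12)*(6/205) = 109/410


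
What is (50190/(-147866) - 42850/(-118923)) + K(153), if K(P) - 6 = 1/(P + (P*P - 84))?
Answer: 59184724037221/9829829589762 ≈ 6.0209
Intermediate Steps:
K(P) = 6 + 1/(-84 + P + P²) (K(P) = 6 + 1/(P + (P*P - 84)) = 6 + 1/(P + (P² - 84)) = 6 + 1/(P + (-84 + P²)) = 6 + 1/(-84 + P + P²))
(50190/(-147866) - 42850/(-118923)) + K(153) = (50190/(-147866) - 42850/(-118923)) + (-503 + 6*153 + 6*153²)/(-84 + 153 + 153²) = (50190*(-1/147866) - 42850*(-1/118923)) + (-503 + 918 + 6*23409)/(-84 + 153 + 23409) = (-25095/73933 + 42850/118923) + (-503 + 918 + 140454)/23478 = 183656365/8792334159 + (1/23478)*140869 = 183656365/8792334159 + 140869/23478 = 59184724037221/9829829589762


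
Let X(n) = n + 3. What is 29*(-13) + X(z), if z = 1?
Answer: -373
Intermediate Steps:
X(n) = 3 + n
29*(-13) + X(z) = 29*(-13) + (3 + 1) = -377 + 4 = -373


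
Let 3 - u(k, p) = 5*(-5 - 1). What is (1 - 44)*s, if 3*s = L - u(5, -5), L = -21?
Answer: 774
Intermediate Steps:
u(k, p) = 33 (u(k, p) = 3 - 5*(-5 - 1) = 3 - 5*(-6) = 3 - 1*(-30) = 3 + 30 = 33)
s = -18 (s = (-21 - 1*33)/3 = (-21 - 33)/3 = (⅓)*(-54) = -18)
(1 - 44)*s = (1 - 44)*(-18) = -43*(-18) = 774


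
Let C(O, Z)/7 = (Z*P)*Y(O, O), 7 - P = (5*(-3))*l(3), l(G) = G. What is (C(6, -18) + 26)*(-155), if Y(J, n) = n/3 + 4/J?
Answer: 2704130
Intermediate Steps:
Y(J, n) = 4/J + n/3 (Y(J, n) = n*(⅓) + 4/J = n/3 + 4/J = 4/J + n/3)
P = 52 (P = 7 - 5*(-3)*3 = 7 - (-15)*3 = 7 - 1*(-45) = 7 + 45 = 52)
C(O, Z) = 364*Z*(4/O + O/3) (C(O, Z) = 7*((Z*52)*(4/O + O/3)) = 7*((52*Z)*(4/O + O/3)) = 7*(52*Z*(4/O + O/3)) = 364*Z*(4/O + O/3))
(C(6, -18) + 26)*(-155) = ((364/3)*(-18)*(12 + 6²)/6 + 26)*(-155) = ((364/3)*(-18)*(⅙)*(12 + 36) + 26)*(-155) = ((364/3)*(-18)*(⅙)*48 + 26)*(-155) = (-17472 + 26)*(-155) = -17446*(-155) = 2704130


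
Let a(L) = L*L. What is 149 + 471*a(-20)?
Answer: 188549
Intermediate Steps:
a(L) = L**2
149 + 471*a(-20) = 149 + 471*(-20)**2 = 149 + 471*400 = 149 + 188400 = 188549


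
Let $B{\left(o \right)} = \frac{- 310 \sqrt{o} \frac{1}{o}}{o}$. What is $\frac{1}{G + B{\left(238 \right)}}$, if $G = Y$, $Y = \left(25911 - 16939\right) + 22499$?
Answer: $\frac{106067277778}{3338043298927413} + \frac{18445 \sqrt{238}}{3338043298927413} \approx 3.1775 \cdot 10^{-5}$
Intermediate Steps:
$B{\left(o \right)} = - \frac{310}{o^{\frac{3}{2}}}$ ($B{\left(o \right)} = \frac{\left(-310\right) \frac{1}{\sqrt{o}}}{o} = - \frac{310}{o^{\frac{3}{2}}}$)
$Y = 31471$ ($Y = 8972 + 22499 = 31471$)
$G = 31471$
$\frac{1}{G + B{\left(238 \right)}} = \frac{1}{31471 - \frac{310}{238 \sqrt{238}}} = \frac{1}{31471 - 310 \frac{\sqrt{238}}{56644}} = \frac{1}{31471 - \frac{155 \sqrt{238}}{28322}}$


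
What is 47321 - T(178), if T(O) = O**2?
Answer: 15637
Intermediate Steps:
47321 - T(178) = 47321 - 1*178**2 = 47321 - 1*31684 = 47321 - 31684 = 15637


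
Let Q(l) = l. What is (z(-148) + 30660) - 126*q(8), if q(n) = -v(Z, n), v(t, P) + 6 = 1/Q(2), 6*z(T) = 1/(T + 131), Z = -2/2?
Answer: 3056633/102 ≈ 29967.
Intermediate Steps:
Z = -1 (Z = -2*1/2 = -1)
z(T) = 1/(6*(131 + T)) (z(T) = 1/(6*(T + 131)) = 1/(6*(131 + T)))
v(t, P) = -11/2 (v(t, P) = -6 + 1/2 = -11/2)
q(n) = 11/2 (q(n) = -1*(-11/2) = 11/2)
(z(-148) + 30660) - 126*q(8) = (1/(6*(131 - 148)) + 30660) - 126*11/2 = ((1/6)/(-17) + 30660) - 693 = ((1/6)*(-1/17) + 30660) - 693 = (-1/102 + 30660) - 693 = 3127319/102 - 693 = 3056633/102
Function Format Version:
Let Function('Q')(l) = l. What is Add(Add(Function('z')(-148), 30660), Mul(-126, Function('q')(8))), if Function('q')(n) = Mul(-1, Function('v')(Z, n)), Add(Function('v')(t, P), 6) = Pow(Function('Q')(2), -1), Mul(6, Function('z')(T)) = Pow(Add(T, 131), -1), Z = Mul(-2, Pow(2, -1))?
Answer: Rational(3056633, 102) ≈ 29967.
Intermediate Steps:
Z = -1 (Z = Mul(-2, Rational(1, 2)) = -1)
Function('z')(T) = Mul(Rational(1, 6), Pow(Add(131, T), -1)) (Function('z')(T) = Mul(Rational(1, 6), Pow(Add(T, 131), -1)) = Mul(Rational(1, 6), Pow(Add(131, T), -1)))
Function('v')(t, P) = Rational(-11, 2) (Function('v')(t, P) = Add(-6, Pow(2, -1)) = Add(-6, Rational(1, 2)) = Rational(-11, 2))
Function('q')(n) = Rational(11, 2) (Function('q')(n) = Mul(-1, Rational(-11, 2)) = Rational(11, 2))
Add(Add(Function('z')(-148), 30660), Mul(-126, Function('q')(8))) = Add(Add(Mul(Rational(1, 6), Pow(Add(131, -148), -1)), 30660), Mul(-126, Rational(11, 2))) = Add(Add(Mul(Rational(1, 6), Pow(-17, -1)), 30660), -693) = Add(Add(Mul(Rational(1, 6), Rational(-1, 17)), 30660), -693) = Add(Add(Rational(-1, 102), 30660), -693) = Add(Rational(3127319, 102), -693) = Rational(3056633, 102)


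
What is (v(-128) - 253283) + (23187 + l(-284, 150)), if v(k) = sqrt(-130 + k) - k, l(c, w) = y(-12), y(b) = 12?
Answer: -229956 + I*sqrt(258) ≈ -2.2996e+5 + 16.062*I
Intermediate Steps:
l(c, w) = 12
(v(-128) - 253283) + (23187 + l(-284, 150)) = ((sqrt(-130 - 128) - 1*(-128)) - 253283) + (23187 + 12) = ((sqrt(-258) + 128) - 253283) + 23199 = ((I*sqrt(258) + 128) - 253283) + 23199 = ((128 + I*sqrt(258)) - 253283) + 23199 = (-253155 + I*sqrt(258)) + 23199 = -229956 + I*sqrt(258)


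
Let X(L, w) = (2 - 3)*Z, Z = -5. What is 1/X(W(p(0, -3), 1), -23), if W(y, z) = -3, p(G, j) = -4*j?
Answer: 1/5 ≈ 0.20000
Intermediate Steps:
X(L, w) = 5 (X(L, w) = (2 - 3)*(-5) = -1*(-5) = 5)
1/X(W(p(0, -3), 1), -23) = 1/5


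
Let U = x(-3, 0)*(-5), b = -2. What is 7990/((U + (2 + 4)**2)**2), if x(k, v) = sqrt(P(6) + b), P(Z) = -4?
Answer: 7990/(36 - 5*I*sqrt(6))**2 ≈ 4.3792 + 3.3697*I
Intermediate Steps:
x(k, v) = I*sqrt(6) (x(k, v) = sqrt(-4 - 2) = sqrt(-6) = I*sqrt(6))
U = -5*I*sqrt(6) (U = (I*sqrt(6))*(-5) = -5*I*sqrt(6) ≈ -12.247*I)
7990/((U + (2 + 4)**2)**2) = 7990/((-5*I*sqrt(6) + (2 + 4)**2)**2) = 7990/((-5*I*sqrt(6) + 6**2)**2) = 7990/((-5*I*sqrt(6) + 36)**2) = 7990/((36 - 5*I*sqrt(6))**2) = 7990/(36 - 5*I*sqrt(6))**2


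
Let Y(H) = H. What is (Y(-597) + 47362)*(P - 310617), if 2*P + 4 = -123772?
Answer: -17420196325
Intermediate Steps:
P = -61888 (P = -2 + (½)*(-123772) = -2 - 61886 = -61888)
(Y(-597) + 47362)*(P - 310617) = (-597 + 47362)*(-61888 - 310617) = 46765*(-372505) = -17420196325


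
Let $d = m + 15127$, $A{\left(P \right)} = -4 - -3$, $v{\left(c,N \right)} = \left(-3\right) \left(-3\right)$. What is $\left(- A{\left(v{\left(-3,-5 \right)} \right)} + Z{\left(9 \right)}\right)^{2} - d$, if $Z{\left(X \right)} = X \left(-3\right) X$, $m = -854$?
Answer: $44291$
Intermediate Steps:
$v{\left(c,N \right)} = 9$
$A{\left(P \right)} = -1$ ($A{\left(P \right)} = -4 + 3 = -1$)
$d = 14273$ ($d = -854 + 15127 = 14273$)
$Z{\left(X \right)} = - 3 X^{2}$ ($Z{\left(X \right)} = - 3 X X = - 3 X^{2}$)
$\left(- A{\left(v{\left(-3,-5 \right)} \right)} + Z{\left(9 \right)}\right)^{2} - d = \left(\left(-1\right) \left(-1\right) - 3 \cdot 9^{2}\right)^{2} - 14273 = \left(1 - 243\right)^{2} - 14273 = \left(-242\right)^{2} - 14273 = 58564 - 14273 = 44291$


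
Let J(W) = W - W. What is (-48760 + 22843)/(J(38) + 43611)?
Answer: -8639/14537 ≈ -0.59428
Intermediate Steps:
J(W) = 0
(-48760 + 22843)/(J(38) + 43611) = (-48760 + 22843)/(0 + 43611) = -25917/43611 = -25917*1/43611 = -8639/14537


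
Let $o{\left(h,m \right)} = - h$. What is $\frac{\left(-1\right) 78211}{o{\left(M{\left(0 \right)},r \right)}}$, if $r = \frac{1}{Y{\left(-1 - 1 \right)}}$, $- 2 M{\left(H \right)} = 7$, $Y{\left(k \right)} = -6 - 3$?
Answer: $-22346$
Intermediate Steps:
$Y{\left(k \right)} = -9$
$M{\left(H \right)} = - \frac{7}{2}$ ($M{\left(H \right)} = \left(- \frac{1}{2}\right) 7 = - \frac{7}{2}$)
$r = - \frac{1}{9}$ ($r = \frac{1}{-9} = - \frac{1}{9} \approx -0.11111$)
$\frac{\left(-1\right) 78211}{o{\left(M{\left(0 \right)},r \right)}} = \frac{\left(-1\right) 78211}{\left(-1\right) \left(- \frac{7}{2}\right)} = - \frac{78211}{\frac{7}{2}} = \left(-78211\right) \frac{2}{7} = -22346$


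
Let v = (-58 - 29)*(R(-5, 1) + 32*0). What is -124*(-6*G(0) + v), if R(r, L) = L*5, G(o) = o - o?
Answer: 53940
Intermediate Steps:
G(o) = 0
R(r, L) = 5*L
v = -435 (v = (-58 - 29)*(5*1 + 32*0) = -87*(5 + 0) = -87*5 = -435)
-124*(-6*G(0) + v) = -124*(-6*0 - 435) = -124*(0 - 435) = -124*(-435) = 53940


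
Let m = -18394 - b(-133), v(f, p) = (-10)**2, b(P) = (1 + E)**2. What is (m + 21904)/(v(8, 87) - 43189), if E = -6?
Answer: -3485/43089 ≈ -0.080879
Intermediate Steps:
b(P) = 25 (b(P) = (1 - 6)**2 = (-5)**2 = 25)
v(f, p) = 100
m = -18419 (m = -18394 - 1*25 = -18394 - 25 = -18419)
(m + 21904)/(v(8, 87) - 43189) = (-18419 + 21904)/(100 - 43189) = 3485/(-43089) = 3485*(-1/43089) = -3485/43089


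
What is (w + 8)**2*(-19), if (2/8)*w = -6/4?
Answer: -76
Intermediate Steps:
w = -6 (w = 4*(-6/4) = 4*(-6*1/4) = 4*(-3/2) = -6)
(w + 8)**2*(-19) = (-6 + 8)**2*(-19) = 2**2*(-19) = 4*(-19) = -76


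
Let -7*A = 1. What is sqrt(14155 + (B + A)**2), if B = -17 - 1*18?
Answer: sqrt(754111)/7 ≈ 124.06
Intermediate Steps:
B = -35 (B = -17 - 18 = -35)
A = -1/7 (A = -1/7*1 = -1/7 ≈ -0.14286)
sqrt(14155 + (B + A)**2) = sqrt(14155 + (-35 - 1/7)**2) = sqrt(14155 + (-246/7)**2) = sqrt(14155 + 60516/49) = sqrt(754111/49) = sqrt(754111)/7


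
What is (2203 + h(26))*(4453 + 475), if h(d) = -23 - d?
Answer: 10614912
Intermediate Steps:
(2203 + h(26))*(4453 + 475) = (2203 + (-23 - 1*26))*(4453 + 475) = (2203 + (-23 - 26))*4928 = (2203 - 49)*4928 = 2154*4928 = 10614912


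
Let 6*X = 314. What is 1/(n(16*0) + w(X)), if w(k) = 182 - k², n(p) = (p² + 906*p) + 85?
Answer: -9/22246 ≈ -0.00040457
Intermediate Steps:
X = 157/3 (X = (⅙)*314 = 157/3 ≈ 52.333)
n(p) = 85 + p² + 906*p
1/(n(16*0) + w(X)) = 1/((85 + (16*0)² + 906*(16*0)) + (182 - (157/3)²)) = 1/((85 + 0² + 906*0) + (182 - 1*24649/9)) = 1/((85 + 0 + 0) + (182 - 24649/9)) = 1/(85 - 23011/9) = 1/(-22246/9) = -9/22246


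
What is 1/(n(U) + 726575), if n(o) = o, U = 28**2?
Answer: 1/727359 ≈ 1.3748e-6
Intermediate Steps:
U = 784
1/(n(U) + 726575) = 1/(784 + 726575) = 1/727359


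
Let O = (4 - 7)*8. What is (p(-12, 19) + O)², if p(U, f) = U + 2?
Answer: 1156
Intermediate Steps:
p(U, f) = 2 + U
O = -24 (O = -3*8 = -24)
(p(-12, 19) + O)² = ((2 - 12) - 24)² = (-10 - 24)² = (-34)² = 1156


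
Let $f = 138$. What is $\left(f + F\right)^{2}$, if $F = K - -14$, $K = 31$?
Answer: $33489$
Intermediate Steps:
$F = 45$ ($F = 31 - -14 = 31 + 14 = 45$)
$\left(f + F\right)^{2} = \left(138 + 45\right)^{2} = 183^{2} = 33489$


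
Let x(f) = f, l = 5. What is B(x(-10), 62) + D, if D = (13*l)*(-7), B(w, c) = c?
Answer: -393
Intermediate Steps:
D = -455 (D = (13*5)*(-7) = 65*(-7) = -455)
B(x(-10), 62) + D = 62 - 455 = -393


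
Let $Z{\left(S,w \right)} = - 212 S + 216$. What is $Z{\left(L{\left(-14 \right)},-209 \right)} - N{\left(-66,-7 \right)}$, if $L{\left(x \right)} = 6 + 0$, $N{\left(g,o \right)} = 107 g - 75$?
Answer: $6081$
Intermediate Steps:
$N{\left(g,o \right)} = -75 + 107 g$
$L{\left(x \right)} = 6$
$Z{\left(S,w \right)} = 216 - 212 S$
$Z{\left(L{\left(-14 \right)},-209 \right)} - N{\left(-66,-7 \right)} = \left(216 - 1272\right) - \left(-75 + 107 \left(-66\right)\right) = \left(216 - 1272\right) - \left(-75 - 7062\right) = -1056 - -7137 = -1056 + 7137 = 6081$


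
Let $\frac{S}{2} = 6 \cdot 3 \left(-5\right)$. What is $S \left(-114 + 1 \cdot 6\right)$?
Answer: $19440$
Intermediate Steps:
$S = -180$ ($S = 2 \cdot 6 \cdot 3 \left(-5\right) = 2 \cdot 18 \left(-5\right) = 2 \left(-90\right) = -180$)
$S \left(-114 + 1 \cdot 6\right) = - 180 \left(-114 + 1 \cdot 6\right) = - 180 \left(-114 + 6\right) = \left(-180\right) \left(-108\right) = 19440$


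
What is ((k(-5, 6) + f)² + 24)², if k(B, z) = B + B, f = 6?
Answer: 1600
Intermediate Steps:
k(B, z) = 2*B
((k(-5, 6) + f)² + 24)² = ((2*(-5) + 6)² + 24)² = ((-10 + 6)² + 24)² = ((-4)² + 24)² = (16 + 24)² = 40² = 1600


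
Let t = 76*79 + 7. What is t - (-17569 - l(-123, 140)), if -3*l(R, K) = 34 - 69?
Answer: 70775/3 ≈ 23592.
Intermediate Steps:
l(R, K) = 35/3 (l(R, K) = -(34 - 69)/3 = -1/3*(-35) = 35/3)
t = 6011 (t = 6004 + 7 = 6011)
t - (-17569 - l(-123, 140)) = 6011 - (-17569 - 1*35/3) = 6011 - (-17569 - 35/3) = 6011 - 1*(-52742/3) = 6011 + 52742/3 = 70775/3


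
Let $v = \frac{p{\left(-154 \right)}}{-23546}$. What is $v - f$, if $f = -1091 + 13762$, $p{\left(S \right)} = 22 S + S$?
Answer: $- \frac{149173912}{11773} \approx -12671.0$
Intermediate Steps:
$p{\left(S \right)} = 23 S$
$f = 12671$
$v = \frac{1771}{11773}$ ($v = \frac{23 \left(-154\right)}{-23546} = \left(-3542\right) \left(- \frac{1}{23546}\right) = \frac{1771}{11773} \approx 0.15043$)
$v - f = \frac{1771}{11773} - 12671 = - \frac{149173912}{11773}$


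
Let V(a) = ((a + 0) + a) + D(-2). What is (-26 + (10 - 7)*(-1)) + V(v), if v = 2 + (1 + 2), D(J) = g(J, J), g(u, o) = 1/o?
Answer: -39/2 ≈ -19.500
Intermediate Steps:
D(J) = 1/J
v = 5 (v = 2 + 3 = 5)
V(a) = -½ + 2*a (V(a) = ((a + 0) + a) + 1/(-2) = (a + a) - ½ = 2*a - ½ = -½ + 2*a)
(-26 + (10 - 7)*(-1)) + V(v) = (-26 + (10 - 7)*(-1)) + (-½ + 2*5) = (-26 + 3*(-1)) + (-½ + 10) = (-26 - 3) + 19/2 = -29 + 19/2 = -39/2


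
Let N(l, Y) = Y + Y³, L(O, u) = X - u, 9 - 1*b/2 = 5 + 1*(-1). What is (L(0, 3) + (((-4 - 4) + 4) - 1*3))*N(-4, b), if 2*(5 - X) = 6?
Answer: -8080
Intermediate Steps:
b = 10 (b = 18 - 2*(5 + 1*(-1)) = 18 - 2*(5 - 1) = 18 - 2*4 = 18 - 8 = 10)
X = 2 (X = 5 - ½*6 = 5 - 3 = 2)
L(O, u) = 2 - u
(L(0, 3) + (((-4 - 4) + 4) - 1*3))*N(-4, b) = ((2 - 1*3) + (((-4 - 4) + 4) - 1*3))*(10 + 10³) = ((2 - 3) + ((-8 + 4) - 3))*(10 + 1000) = (-1 + (-4 - 3))*1010 = (-1 - 7)*1010 = -8*1010 = -8080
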